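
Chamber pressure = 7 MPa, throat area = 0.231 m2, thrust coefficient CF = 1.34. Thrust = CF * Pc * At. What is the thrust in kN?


F = 1.34 * 7e6 * 0.231 = 2.1668e+06 N = 2166.8 kN

2166.8 kN


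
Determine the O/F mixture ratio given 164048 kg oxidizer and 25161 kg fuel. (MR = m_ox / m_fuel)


MR = 164048 / 25161 = 6.52

6.52


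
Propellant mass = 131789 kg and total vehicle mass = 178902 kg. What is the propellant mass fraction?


PMF = 131789 / 178902 = 0.737

0.737


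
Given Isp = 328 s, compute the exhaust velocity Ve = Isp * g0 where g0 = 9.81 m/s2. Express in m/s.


Ve = Isp * g0 = 328 * 9.81 = 3217.7 m/s

3217.7 m/s


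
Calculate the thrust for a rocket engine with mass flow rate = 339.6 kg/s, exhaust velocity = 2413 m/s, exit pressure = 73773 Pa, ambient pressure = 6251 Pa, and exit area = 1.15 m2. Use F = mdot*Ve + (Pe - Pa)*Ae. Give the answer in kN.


F = 339.6 * 2413 + (73773 - 6251) * 1.15 = 897105.0 N = 897.1 kN

897.1 kN


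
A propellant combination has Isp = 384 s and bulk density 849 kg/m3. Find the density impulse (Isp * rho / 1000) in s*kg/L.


rho*Isp = 384 * 849 / 1000 = 326 s*kg/L

326 s*kg/L


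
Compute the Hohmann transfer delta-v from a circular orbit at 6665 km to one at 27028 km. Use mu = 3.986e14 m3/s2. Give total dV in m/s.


V1 = sqrt(mu/r1) = 7733.37 m/s
dV1 = V1*(sqrt(2*r2/(r1+r2)) - 1) = 2062.0 m/s
V2 = sqrt(mu/r2) = 3840.27 m/s
dV2 = V2*(1 - sqrt(2*r1/(r1+r2))) = 1424.77 m/s
Total dV = 3487 m/s

3487 m/s


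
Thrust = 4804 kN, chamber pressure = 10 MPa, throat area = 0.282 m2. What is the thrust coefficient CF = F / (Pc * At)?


CF = 4804000 / (10e6 * 0.282) = 1.7

1.7


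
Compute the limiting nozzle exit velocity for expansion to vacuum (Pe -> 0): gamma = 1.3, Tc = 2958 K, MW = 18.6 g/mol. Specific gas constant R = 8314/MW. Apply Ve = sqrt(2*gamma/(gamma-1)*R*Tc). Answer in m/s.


R = 8314 / 18.6 = 446.99 J/(kg.K)
Ve = sqrt(2 * 1.3 / (1.3 - 1) * 446.99 * 2958) = 3385 m/s

3385 m/s


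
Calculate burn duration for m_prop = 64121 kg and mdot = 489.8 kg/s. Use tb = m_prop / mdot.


tb = 64121 / 489.8 = 130.9 s

130.9 s


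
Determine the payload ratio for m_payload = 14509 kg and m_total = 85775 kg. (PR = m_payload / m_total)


PR = 14509 / 85775 = 0.1692

0.1692


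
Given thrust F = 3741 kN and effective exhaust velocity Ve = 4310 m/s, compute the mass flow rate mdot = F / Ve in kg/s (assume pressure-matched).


mdot = F / Ve = 3741000 / 4310 = 868.0 kg/s

868.0 kg/s


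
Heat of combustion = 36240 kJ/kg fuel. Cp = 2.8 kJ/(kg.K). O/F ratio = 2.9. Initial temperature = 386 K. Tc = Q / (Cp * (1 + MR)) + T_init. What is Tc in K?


Tc = 36240 / (2.8 * (1 + 2.9)) + 386 = 3705 K

3705 K


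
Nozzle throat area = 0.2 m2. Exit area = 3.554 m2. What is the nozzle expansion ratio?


AR = 3.554 / 0.2 = 17.8

17.8


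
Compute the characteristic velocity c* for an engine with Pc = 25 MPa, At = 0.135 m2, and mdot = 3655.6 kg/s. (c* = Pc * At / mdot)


c* = 25e6 * 0.135 / 3655.6 = 923 m/s

923 m/s


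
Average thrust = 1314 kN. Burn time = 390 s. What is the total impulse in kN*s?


It = 1314 * 390 = 512460 kN*s

512460 kN*s


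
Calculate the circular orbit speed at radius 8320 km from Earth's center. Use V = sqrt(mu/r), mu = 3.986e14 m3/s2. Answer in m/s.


V = sqrt(3.986e14 / 8320000) = 6922 m/s

6922 m/s


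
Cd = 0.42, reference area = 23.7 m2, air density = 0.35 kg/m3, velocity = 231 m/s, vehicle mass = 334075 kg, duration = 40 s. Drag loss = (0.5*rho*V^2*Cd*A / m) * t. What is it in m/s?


D = 0.5 * 0.35 * 231^2 * 0.42 * 23.7 = 92952.19 N
a = 92952.19 / 334075 = 0.2782 m/s2
dV = 0.2782 * 40 = 11.1 m/s

11.1 m/s


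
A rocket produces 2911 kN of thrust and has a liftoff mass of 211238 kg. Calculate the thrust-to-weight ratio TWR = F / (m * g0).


TWR = 2911000 / (211238 * 9.81) = 1.4

1.4


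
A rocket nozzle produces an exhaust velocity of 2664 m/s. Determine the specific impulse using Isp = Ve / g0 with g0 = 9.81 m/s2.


Isp = Ve / g0 = 2664 / 9.81 = 271.6 s

271.6 s


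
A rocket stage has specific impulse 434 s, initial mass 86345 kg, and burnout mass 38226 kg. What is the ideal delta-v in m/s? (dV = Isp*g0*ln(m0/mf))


Ve = 434 * 9.81 = 4257.54 m/s
dV = 4257.54 * ln(86345/38226) = 3469 m/s

3469 m/s


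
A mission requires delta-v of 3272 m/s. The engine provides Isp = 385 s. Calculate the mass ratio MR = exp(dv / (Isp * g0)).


Ve = 385 * 9.81 = 3776.85 m/s
MR = exp(3272 / 3776.85) = 2.378

2.378


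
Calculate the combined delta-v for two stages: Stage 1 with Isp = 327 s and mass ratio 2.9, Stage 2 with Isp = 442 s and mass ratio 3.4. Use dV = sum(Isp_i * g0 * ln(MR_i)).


dV1 = 327 * 9.81 * ln(2.9) = 3415.5 m/s
dV2 = 442 * 9.81 * ln(3.4) = 5306.3 m/s
Total dV = 3415.5 + 5306.3 = 8721.8 m/s ~ 8722 m/s

8722 m/s


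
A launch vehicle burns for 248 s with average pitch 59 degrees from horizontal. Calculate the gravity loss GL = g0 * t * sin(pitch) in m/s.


GL = 9.81 * 248 * sin(59 deg) = 2085 m/s

2085 m/s


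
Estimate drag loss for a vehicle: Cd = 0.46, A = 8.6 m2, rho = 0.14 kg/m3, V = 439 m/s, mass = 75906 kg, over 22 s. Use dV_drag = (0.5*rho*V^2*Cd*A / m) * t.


D = 0.5 * 0.14 * 439^2 * 0.46 * 8.6 = 53368.3 N
a = 53368.3 / 75906 = 0.7031 m/s2
dV = 0.7031 * 22 = 15.5 m/s

15.5 m/s


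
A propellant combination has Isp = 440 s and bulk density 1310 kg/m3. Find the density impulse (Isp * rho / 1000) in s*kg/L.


rho*Isp = 440 * 1310 / 1000 = 576 s*kg/L

576 s*kg/L


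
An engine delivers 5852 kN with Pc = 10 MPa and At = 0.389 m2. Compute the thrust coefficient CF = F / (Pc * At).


CF = 5852000 / (10e6 * 0.389) = 1.5

1.5


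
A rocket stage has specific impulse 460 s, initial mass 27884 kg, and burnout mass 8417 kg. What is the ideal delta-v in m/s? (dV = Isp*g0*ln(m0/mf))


Ve = 460 * 9.81 = 4512.6 m/s
dV = 4512.6 * ln(27884/8417) = 5405 m/s

5405 m/s


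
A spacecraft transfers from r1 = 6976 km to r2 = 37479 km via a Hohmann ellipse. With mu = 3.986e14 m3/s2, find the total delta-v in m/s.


V1 = sqrt(mu/r1) = 7559.02 m/s
dV1 = V1*(sqrt(2*r2/(r1+r2)) - 1) = 2256.52 m/s
V2 = sqrt(mu/r2) = 3261.18 m/s
dV2 = V2*(1 - sqrt(2*r1/(r1+r2))) = 1434.2 m/s
Total dV = 3691 m/s

3691 m/s


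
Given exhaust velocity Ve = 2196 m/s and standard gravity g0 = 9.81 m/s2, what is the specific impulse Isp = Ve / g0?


Isp = Ve / g0 = 2196 / 9.81 = 223.9 s

223.9 s


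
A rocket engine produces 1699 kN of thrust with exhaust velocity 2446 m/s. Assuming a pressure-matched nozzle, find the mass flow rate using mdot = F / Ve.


mdot = F / Ve = 1699000 / 2446 = 694.6 kg/s

694.6 kg/s


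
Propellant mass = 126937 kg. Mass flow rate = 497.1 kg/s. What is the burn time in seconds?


tb = 126937 / 497.1 = 255.4 s

255.4 s


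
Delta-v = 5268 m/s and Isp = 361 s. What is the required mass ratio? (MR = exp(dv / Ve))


Ve = 361 * 9.81 = 3541.41 m/s
MR = exp(5268 / 3541.41) = 4.426

4.426


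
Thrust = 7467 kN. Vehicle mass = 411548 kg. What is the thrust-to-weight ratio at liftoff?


TWR = 7467000 / (411548 * 9.81) = 1.85

1.85


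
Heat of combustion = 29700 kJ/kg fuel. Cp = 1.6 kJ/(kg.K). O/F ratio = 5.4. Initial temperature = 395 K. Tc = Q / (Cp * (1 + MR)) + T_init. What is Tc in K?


Tc = 29700 / (1.6 * (1 + 5.4)) + 395 = 3295 K

3295 K


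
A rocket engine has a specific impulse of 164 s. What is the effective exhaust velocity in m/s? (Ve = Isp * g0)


Ve = Isp * g0 = 164 * 9.81 = 1608.8 m/s

1608.8 m/s


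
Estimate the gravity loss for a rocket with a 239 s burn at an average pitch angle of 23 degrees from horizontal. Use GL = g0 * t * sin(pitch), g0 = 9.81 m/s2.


GL = 9.81 * 239 * sin(23 deg) = 916 m/s

916 m/s


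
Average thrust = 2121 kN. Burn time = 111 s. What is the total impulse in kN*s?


It = 2121 * 111 = 235431 kN*s

235431 kN*s


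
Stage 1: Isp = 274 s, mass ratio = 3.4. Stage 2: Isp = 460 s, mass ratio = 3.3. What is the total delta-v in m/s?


dV1 = 274 * 9.81 * ln(3.4) = 3289.4 m/s
dV2 = 460 * 9.81 * ln(3.3) = 5387.7 m/s
Total dV = 3289.4 + 5387.7 = 8677.1 m/s ~ 8677 m/s

8677 m/s


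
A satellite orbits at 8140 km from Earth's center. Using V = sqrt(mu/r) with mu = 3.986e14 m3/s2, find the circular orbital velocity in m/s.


V = sqrt(3.986e14 / 8140000) = 6998 m/s

6998 m/s


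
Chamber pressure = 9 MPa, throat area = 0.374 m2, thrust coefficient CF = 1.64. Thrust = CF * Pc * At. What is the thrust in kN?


F = 1.64 * 9e6 * 0.374 = 5.5202e+06 N = 5520.2 kN

5520.2 kN


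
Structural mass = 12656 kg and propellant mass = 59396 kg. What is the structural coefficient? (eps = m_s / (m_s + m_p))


eps = 12656 / (12656 + 59396) = 0.1757

0.1757


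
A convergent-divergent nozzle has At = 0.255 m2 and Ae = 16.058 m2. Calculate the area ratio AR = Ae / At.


AR = 16.058 / 0.255 = 63.0

63.0


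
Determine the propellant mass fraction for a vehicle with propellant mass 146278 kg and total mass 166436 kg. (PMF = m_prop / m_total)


PMF = 146278 / 166436 = 0.879

0.879


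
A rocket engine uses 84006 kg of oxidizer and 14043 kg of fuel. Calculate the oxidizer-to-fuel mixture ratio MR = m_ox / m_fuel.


MR = 84006 / 14043 = 5.98

5.98


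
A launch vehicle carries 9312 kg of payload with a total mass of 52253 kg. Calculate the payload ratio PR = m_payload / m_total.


PR = 9312 / 52253 = 0.1782

0.1782


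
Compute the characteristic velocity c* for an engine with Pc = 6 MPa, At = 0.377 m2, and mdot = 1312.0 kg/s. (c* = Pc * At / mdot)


c* = 6e6 * 0.377 / 1312.0 = 1724 m/s

1724 m/s


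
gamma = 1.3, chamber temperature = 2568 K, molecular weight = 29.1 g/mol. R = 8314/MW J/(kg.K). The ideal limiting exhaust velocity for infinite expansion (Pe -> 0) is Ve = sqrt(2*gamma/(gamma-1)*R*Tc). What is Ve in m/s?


R = 8314 / 29.1 = 285.7 J/(kg.K)
Ve = sqrt(2 * 1.3 / (1.3 - 1) * 285.7 * 2568) = 2522 m/s

2522 m/s


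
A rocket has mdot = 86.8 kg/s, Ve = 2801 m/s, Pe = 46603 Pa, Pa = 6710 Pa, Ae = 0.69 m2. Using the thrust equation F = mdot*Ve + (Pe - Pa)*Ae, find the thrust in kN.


F = 86.8 * 2801 + (46603 - 6710) * 0.69 = 270653.0 N = 270.7 kN

270.7 kN


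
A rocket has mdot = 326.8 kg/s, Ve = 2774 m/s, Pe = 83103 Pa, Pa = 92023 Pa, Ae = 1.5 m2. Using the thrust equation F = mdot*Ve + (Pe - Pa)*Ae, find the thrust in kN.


F = 326.8 * 2774 + (83103 - 92023) * 1.5 = 893163.0 N = 893.2 kN

893.2 kN


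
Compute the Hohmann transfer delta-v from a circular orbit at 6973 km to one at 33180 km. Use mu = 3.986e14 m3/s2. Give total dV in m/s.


V1 = sqrt(mu/r1) = 7560.64 m/s
dV1 = V1*(sqrt(2*r2/(r1+r2)) - 1) = 2159.06 m/s
V2 = sqrt(mu/r2) = 3466.02 m/s
dV2 = V2*(1 - sqrt(2*r1/(r1+r2))) = 1423.35 m/s
Total dV = 3582 m/s

3582 m/s


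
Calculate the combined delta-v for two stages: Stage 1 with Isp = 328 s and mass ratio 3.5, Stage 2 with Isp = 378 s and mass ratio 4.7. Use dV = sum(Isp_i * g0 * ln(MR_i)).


dV1 = 328 * 9.81 * ln(3.5) = 4031.0 m/s
dV2 = 378 * 9.81 * ln(4.7) = 5738.6 m/s
Total dV = 4031.0 + 5738.6 = 9769.6 m/s ~ 9770 m/s

9770 m/s


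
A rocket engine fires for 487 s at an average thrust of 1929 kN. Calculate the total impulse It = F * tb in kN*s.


It = 1929 * 487 = 939423 kN*s

939423 kN*s


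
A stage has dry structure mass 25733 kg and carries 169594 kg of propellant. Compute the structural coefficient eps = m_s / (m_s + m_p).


eps = 25733 / (25733 + 169594) = 0.1317

0.1317


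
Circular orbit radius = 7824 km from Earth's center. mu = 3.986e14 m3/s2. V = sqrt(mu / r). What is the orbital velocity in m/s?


V = sqrt(3.986e14 / 7824000) = 7138 m/s

7138 m/s


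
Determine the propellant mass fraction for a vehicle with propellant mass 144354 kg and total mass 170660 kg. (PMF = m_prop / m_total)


PMF = 144354 / 170660 = 0.846

0.846


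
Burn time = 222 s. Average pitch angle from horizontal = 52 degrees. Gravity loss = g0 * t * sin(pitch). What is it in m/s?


GL = 9.81 * 222 * sin(52 deg) = 1716 m/s

1716 m/s


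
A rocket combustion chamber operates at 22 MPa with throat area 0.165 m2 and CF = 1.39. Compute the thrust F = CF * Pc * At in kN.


F = 1.39 * 22e6 * 0.165 = 5.0457e+06 N = 5045.7 kN

5045.7 kN


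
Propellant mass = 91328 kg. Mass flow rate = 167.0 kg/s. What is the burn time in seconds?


tb = 91328 / 167.0 = 546.9 s

546.9 s


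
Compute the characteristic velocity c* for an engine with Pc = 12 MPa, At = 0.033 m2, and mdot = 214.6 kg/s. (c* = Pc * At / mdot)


c* = 12e6 * 0.033 / 214.6 = 1845 m/s

1845 m/s


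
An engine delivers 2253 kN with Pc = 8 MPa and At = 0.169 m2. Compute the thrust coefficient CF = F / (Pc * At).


CF = 2253000 / (8e6 * 0.169) = 1.67

1.67


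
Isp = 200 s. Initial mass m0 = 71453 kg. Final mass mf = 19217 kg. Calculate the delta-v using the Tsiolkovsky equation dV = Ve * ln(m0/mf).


Ve = 200 * 9.81 = 1962.0 m/s
dV = 1962.0 * ln(71453/19217) = 2577 m/s

2577 m/s


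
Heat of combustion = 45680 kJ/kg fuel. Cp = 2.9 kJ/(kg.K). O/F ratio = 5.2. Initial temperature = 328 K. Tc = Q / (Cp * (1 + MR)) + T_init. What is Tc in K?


Tc = 45680 / (2.9 * (1 + 5.2)) + 328 = 2869 K

2869 K


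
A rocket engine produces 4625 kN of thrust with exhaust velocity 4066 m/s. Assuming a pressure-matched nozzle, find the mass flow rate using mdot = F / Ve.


mdot = F / Ve = 4625000 / 4066 = 1137.5 kg/s

1137.5 kg/s


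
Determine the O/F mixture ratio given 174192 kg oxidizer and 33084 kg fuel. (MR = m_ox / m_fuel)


MR = 174192 / 33084 = 5.27

5.27


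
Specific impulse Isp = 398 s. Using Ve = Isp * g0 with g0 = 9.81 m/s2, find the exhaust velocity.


Ve = Isp * g0 = 398 * 9.81 = 3904.4 m/s

3904.4 m/s


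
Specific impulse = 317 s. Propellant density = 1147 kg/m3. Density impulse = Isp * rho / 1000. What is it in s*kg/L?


rho*Isp = 317 * 1147 / 1000 = 364 s*kg/L

364 s*kg/L


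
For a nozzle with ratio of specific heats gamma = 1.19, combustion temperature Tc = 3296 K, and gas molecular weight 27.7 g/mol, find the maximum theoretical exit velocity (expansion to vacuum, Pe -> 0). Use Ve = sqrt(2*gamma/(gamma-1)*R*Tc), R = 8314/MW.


R = 8314 / 27.7 = 300.14 J/(kg.K)
Ve = sqrt(2 * 1.19 / (1.19 - 1) * 300.14 * 3296) = 3520 m/s

3520 m/s


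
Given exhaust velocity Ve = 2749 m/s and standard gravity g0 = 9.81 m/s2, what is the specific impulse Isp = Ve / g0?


Isp = Ve / g0 = 2749 / 9.81 = 280.2 s

280.2 s


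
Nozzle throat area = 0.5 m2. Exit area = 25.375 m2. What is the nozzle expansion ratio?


AR = 25.375 / 0.5 = 50.8

50.8


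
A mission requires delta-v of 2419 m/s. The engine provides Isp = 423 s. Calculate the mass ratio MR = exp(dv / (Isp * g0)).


Ve = 423 * 9.81 = 4149.63 m/s
MR = exp(2419 / 4149.63) = 1.791

1.791


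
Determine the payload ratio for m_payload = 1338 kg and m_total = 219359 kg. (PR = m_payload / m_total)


PR = 1338 / 219359 = 0.0061

0.0061


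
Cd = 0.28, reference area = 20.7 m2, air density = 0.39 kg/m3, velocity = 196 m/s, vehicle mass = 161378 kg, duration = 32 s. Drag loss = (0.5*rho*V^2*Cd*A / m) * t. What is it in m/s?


D = 0.5 * 0.39 * 196^2 * 0.28 * 20.7 = 43418.53 N
a = 43418.53 / 161378 = 0.269 m/s2
dV = 0.269 * 32 = 8.6 m/s

8.6 m/s


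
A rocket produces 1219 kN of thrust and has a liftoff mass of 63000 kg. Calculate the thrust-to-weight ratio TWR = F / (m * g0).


TWR = 1219000 / (63000 * 9.81) = 1.97

1.97


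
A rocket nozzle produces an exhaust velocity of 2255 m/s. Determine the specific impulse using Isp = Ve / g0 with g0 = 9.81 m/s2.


Isp = Ve / g0 = 2255 / 9.81 = 229.9 s

229.9 s


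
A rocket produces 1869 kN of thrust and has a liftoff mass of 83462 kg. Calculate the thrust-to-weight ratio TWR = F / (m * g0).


TWR = 1869000 / (83462 * 9.81) = 2.28

2.28


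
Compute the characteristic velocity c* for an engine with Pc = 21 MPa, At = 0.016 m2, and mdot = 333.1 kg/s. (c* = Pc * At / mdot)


c* = 21e6 * 0.016 / 333.1 = 1009 m/s

1009 m/s


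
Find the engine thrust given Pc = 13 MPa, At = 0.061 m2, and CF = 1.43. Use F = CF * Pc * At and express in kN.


F = 1.43 * 13e6 * 0.061 = 1.1340e+06 N = 1134.0 kN

1134.0 kN


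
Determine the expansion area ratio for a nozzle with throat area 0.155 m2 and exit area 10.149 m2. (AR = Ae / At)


AR = 10.149 / 0.155 = 65.5

65.5


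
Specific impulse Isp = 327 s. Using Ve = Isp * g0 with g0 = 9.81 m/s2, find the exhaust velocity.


Ve = Isp * g0 = 327 * 9.81 = 3207.9 m/s

3207.9 m/s


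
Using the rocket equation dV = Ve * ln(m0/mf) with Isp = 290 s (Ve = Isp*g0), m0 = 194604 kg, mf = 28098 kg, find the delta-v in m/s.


Ve = 290 * 9.81 = 2844.9 m/s
dV = 2844.9 * ln(194604/28098) = 5506 m/s

5506 m/s


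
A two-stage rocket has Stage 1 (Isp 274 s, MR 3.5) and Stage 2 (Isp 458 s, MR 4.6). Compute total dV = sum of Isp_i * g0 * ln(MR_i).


dV1 = 274 * 9.81 * ln(3.5) = 3367.4 m/s
dV2 = 458 * 9.81 * ln(4.6) = 6856.5 m/s
Total dV = 3367.4 + 6856.5 = 10223.9 m/s ~ 10224 m/s

10224 m/s


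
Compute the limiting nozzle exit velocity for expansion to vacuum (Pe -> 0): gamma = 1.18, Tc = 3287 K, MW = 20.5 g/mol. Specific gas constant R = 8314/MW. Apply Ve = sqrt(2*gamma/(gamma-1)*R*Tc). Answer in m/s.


R = 8314 / 20.5 = 405.56 J/(kg.K)
Ve = sqrt(2 * 1.18 / (1.18 - 1) * 405.56 * 3287) = 4181 m/s

4181 m/s


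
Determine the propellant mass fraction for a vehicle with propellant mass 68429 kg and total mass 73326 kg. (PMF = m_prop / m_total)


PMF = 68429 / 73326 = 0.933

0.933


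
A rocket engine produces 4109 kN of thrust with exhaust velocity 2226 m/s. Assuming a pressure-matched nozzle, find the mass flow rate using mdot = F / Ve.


mdot = F / Ve = 4109000 / 2226 = 1845.9 kg/s

1845.9 kg/s


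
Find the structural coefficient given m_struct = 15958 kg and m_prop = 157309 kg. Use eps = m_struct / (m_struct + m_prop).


eps = 15958 / (15958 + 157309) = 0.0921

0.0921


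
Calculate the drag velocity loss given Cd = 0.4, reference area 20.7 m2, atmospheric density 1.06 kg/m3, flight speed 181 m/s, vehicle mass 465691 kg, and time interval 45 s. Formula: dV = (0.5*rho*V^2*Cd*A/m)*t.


D = 0.5 * 1.06 * 181^2 * 0.4 * 20.7 = 143768.37 N
a = 143768.37 / 465691 = 0.3087 m/s2
dV = 0.3087 * 45 = 13.9 m/s

13.9 m/s


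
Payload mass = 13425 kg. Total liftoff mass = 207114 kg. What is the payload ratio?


PR = 13425 / 207114 = 0.0648

0.0648


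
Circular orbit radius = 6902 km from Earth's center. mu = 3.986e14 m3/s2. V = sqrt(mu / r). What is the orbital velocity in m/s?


V = sqrt(3.986e14 / 6902000) = 7599 m/s

7599 m/s


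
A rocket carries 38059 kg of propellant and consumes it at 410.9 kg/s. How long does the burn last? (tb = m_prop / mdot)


tb = 38059 / 410.9 = 92.6 s

92.6 s


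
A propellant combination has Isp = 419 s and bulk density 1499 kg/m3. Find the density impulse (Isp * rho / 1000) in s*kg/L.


rho*Isp = 419 * 1499 / 1000 = 628 s*kg/L

628 s*kg/L


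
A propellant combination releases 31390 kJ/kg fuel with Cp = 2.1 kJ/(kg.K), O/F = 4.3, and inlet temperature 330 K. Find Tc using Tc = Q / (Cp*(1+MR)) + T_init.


Tc = 31390 / (2.1 * (1 + 4.3)) + 330 = 3150 K

3150 K


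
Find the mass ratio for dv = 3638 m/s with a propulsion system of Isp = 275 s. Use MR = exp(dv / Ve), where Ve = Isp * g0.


Ve = 275 * 9.81 = 2697.75 m/s
MR = exp(3638 / 2697.75) = 3.852

3.852


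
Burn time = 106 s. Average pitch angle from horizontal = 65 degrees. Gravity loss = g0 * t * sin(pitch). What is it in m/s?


GL = 9.81 * 106 * sin(65 deg) = 942 m/s

942 m/s


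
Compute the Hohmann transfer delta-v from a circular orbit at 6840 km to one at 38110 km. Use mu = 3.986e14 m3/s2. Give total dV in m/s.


V1 = sqrt(mu/r1) = 7633.8 m/s
dV1 = V1*(sqrt(2*r2/(r1+r2)) - 1) = 2306.75 m/s
V2 = sqrt(mu/r2) = 3234.07 m/s
dV2 = V2*(1 - sqrt(2*r1/(r1+r2))) = 1449.93 m/s
Total dV = 3757 m/s

3757 m/s


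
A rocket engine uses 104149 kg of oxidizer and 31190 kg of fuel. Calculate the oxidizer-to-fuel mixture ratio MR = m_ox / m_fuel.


MR = 104149 / 31190 = 3.34

3.34


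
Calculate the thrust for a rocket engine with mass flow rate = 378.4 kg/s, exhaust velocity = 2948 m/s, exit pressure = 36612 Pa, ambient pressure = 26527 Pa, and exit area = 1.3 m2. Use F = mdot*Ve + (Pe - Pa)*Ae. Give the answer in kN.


F = 378.4 * 2948 + (36612 - 26527) * 1.3 = 1.1286e+06 N = 1128.6 kN

1128.6 kN


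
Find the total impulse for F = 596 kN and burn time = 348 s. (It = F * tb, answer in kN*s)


It = 596 * 348 = 207408 kN*s

207408 kN*s


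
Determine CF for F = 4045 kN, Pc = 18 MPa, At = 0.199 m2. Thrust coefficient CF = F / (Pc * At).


CF = 4045000 / (18e6 * 0.199) = 1.13

1.13


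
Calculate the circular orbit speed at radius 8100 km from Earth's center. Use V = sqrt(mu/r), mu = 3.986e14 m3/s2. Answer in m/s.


V = sqrt(3.986e14 / 8100000) = 7015 m/s

7015 m/s


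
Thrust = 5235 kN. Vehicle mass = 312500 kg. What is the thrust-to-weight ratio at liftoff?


TWR = 5235000 / (312500 * 9.81) = 1.71

1.71


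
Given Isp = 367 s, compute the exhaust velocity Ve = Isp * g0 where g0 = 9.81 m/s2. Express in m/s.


Ve = Isp * g0 = 367 * 9.81 = 3600.3 m/s

3600.3 m/s


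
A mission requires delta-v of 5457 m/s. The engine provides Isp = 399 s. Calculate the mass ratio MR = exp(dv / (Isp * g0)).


Ve = 399 * 9.81 = 3914.19 m/s
MR = exp(5457 / 3914.19) = 4.032

4.032


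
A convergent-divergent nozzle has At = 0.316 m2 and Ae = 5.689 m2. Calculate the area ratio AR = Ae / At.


AR = 5.689 / 0.316 = 18.0

18.0


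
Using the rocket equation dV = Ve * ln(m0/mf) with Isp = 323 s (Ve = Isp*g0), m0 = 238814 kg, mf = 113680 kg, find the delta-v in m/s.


Ve = 323 * 9.81 = 3168.63 m/s
dV = 3168.63 * ln(238814/113680) = 2352 m/s

2352 m/s


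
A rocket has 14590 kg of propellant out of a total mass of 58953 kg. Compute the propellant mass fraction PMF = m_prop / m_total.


PMF = 14590 / 58953 = 0.247

0.247


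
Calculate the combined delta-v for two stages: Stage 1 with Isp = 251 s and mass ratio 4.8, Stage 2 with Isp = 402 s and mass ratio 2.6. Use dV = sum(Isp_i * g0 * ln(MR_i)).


dV1 = 251 * 9.81 * ln(4.8) = 3862.4 m/s
dV2 = 402 * 9.81 * ln(2.6) = 3768.2 m/s
Total dV = 3862.4 + 3768.2 = 7630.6 m/s ~ 7631 m/s

7631 m/s


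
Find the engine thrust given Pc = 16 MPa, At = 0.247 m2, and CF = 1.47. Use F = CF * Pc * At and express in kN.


F = 1.47 * 16e6 * 0.247 = 5.8094e+06 N = 5809.4 kN

5809.4 kN


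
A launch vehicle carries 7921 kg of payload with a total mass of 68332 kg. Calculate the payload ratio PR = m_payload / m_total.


PR = 7921 / 68332 = 0.1159

0.1159


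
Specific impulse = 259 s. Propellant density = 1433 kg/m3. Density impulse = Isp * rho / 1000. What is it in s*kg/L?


rho*Isp = 259 * 1433 / 1000 = 371 s*kg/L

371 s*kg/L


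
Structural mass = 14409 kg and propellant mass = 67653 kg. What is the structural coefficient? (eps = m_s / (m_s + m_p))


eps = 14409 / (14409 + 67653) = 0.1756

0.1756


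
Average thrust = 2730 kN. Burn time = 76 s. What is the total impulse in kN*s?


It = 2730 * 76 = 207480 kN*s

207480 kN*s


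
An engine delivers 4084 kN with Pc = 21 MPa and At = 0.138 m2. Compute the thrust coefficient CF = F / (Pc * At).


CF = 4084000 / (21e6 * 0.138) = 1.41

1.41


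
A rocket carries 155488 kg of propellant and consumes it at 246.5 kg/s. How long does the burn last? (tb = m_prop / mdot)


tb = 155488 / 246.5 = 630.8 s

630.8 s


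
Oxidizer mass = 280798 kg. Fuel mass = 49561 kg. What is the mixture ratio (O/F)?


MR = 280798 / 49561 = 5.67

5.67


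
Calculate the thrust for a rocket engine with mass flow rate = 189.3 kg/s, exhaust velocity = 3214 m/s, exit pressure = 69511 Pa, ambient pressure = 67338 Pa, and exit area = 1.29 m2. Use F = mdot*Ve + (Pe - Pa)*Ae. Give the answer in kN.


F = 189.3 * 3214 + (69511 - 67338) * 1.29 = 611213.0 N = 611.2 kN

611.2 kN


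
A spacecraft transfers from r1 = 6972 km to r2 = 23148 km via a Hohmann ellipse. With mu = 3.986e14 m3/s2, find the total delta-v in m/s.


V1 = sqrt(mu/r1) = 7561.19 m/s
dV1 = V1*(sqrt(2*r2/(r1+r2)) - 1) = 1813.01 m/s
V2 = sqrt(mu/r2) = 4149.65 m/s
dV2 = V2*(1 - sqrt(2*r1/(r1+r2))) = 1326.22 m/s
Total dV = 3139 m/s

3139 m/s


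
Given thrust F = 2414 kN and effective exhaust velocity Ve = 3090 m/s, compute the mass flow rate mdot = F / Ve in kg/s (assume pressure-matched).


mdot = F / Ve = 2414000 / 3090 = 781.2 kg/s

781.2 kg/s


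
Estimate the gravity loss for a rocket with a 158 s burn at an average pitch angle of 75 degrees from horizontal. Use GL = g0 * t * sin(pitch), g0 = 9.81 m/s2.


GL = 9.81 * 158 * sin(75 deg) = 1497 m/s

1497 m/s


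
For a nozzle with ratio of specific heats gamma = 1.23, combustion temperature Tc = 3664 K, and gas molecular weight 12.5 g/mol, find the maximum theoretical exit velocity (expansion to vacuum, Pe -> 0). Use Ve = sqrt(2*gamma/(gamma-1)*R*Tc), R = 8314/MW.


R = 8314 / 12.5 = 665.12 J/(kg.K)
Ve = sqrt(2 * 1.23 / (1.23 - 1) * 665.12 * 3664) = 5105 m/s

5105 m/s


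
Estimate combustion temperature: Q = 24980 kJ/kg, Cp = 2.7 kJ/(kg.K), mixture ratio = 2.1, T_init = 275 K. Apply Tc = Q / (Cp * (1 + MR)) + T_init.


Tc = 24980 / (2.7 * (1 + 2.1)) + 275 = 3259 K

3259 K


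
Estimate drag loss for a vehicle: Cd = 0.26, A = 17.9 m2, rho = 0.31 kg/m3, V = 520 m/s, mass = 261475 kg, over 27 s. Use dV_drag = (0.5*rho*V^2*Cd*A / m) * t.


D = 0.5 * 0.31 * 520^2 * 0.26 * 17.9 = 195058.45 N
a = 195058.45 / 261475 = 0.746 m/s2
dV = 0.746 * 27 = 20.1 m/s

20.1 m/s


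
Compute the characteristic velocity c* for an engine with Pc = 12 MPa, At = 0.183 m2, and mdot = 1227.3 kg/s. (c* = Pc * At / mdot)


c* = 12e6 * 0.183 / 1227.3 = 1789 m/s

1789 m/s


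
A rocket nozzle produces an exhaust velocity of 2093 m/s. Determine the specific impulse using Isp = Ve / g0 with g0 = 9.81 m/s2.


Isp = Ve / g0 = 2093 / 9.81 = 213.4 s

213.4 s


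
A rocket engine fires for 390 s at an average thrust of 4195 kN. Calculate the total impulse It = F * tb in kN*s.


It = 4195 * 390 = 1636050 kN*s

1636050 kN*s


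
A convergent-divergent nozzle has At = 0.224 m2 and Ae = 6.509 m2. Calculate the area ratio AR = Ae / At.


AR = 6.509 / 0.224 = 29.1

29.1


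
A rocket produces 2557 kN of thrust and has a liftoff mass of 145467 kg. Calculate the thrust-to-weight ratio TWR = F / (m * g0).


TWR = 2557000 / (145467 * 9.81) = 1.79

1.79


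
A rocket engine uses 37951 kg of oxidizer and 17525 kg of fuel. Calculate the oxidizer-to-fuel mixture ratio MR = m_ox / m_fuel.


MR = 37951 / 17525 = 2.17

2.17


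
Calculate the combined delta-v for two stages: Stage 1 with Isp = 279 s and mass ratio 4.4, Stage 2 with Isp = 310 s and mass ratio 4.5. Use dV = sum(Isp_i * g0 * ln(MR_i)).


dV1 = 279 * 9.81 * ln(4.4) = 4055.1 m/s
dV2 = 310 * 9.81 * ln(4.5) = 4574.0 m/s
Total dV = 4055.1 + 4574.0 = 8629.1 m/s ~ 8629 m/s

8629 m/s


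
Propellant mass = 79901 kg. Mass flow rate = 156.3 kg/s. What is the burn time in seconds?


tb = 79901 / 156.3 = 511.2 s

511.2 s


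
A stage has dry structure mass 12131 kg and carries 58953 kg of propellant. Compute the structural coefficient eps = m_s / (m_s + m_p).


eps = 12131 / (12131 + 58953) = 0.1707

0.1707


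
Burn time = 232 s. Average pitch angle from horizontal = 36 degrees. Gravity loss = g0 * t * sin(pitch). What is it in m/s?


GL = 9.81 * 232 * sin(36 deg) = 1338 m/s

1338 m/s


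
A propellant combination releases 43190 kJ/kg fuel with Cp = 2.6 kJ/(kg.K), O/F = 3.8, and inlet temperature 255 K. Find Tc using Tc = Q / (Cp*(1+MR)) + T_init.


Tc = 43190 / (2.6 * (1 + 3.8)) + 255 = 3716 K

3716 K


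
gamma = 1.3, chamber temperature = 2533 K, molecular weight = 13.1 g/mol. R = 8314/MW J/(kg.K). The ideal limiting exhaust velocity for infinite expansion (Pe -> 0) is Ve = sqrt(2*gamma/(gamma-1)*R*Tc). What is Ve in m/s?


R = 8314 / 13.1 = 634.66 J/(kg.K)
Ve = sqrt(2 * 1.3 / (1.3 - 1) * 634.66 * 2533) = 3733 m/s

3733 m/s


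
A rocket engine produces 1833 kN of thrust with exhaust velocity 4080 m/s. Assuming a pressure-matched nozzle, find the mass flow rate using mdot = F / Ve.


mdot = F / Ve = 1833000 / 4080 = 449.3 kg/s

449.3 kg/s


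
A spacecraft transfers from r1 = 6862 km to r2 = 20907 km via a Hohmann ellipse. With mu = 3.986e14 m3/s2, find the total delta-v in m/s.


V1 = sqrt(mu/r1) = 7621.55 m/s
dV1 = V1*(sqrt(2*r2/(r1+r2)) - 1) = 1730.87 m/s
V2 = sqrt(mu/r2) = 4366.39 m/s
dV2 = V2*(1 - sqrt(2*r1/(r1+r2))) = 1296.78 m/s
Total dV = 3028 m/s

3028 m/s


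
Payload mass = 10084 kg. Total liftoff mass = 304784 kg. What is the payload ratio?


PR = 10084 / 304784 = 0.0331

0.0331


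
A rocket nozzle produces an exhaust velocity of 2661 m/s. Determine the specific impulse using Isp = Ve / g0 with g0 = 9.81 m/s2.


Isp = Ve / g0 = 2661 / 9.81 = 271.3 s

271.3 s


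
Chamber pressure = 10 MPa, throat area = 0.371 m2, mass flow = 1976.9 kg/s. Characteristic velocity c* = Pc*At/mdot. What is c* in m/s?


c* = 10e6 * 0.371 / 1976.9 = 1877 m/s

1877 m/s


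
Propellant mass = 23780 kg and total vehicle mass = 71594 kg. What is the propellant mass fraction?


PMF = 23780 / 71594 = 0.332

0.332


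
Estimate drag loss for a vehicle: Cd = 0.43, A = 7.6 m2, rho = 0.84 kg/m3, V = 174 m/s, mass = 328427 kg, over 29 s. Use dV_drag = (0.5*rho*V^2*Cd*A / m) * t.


D = 0.5 * 0.84 * 174^2 * 0.43 * 7.6 = 41555.63 N
a = 41555.63 / 328427 = 0.1265 m/s2
dV = 0.1265 * 29 = 3.7 m/s

3.7 m/s


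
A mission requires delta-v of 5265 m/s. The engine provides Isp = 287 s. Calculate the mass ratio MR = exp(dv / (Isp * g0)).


Ve = 287 * 9.81 = 2815.47 m/s
MR = exp(5265 / 2815.47) = 6.488

6.488


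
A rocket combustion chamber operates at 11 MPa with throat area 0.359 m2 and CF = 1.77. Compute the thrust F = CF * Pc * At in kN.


F = 1.77 * 11e6 * 0.359 = 6.9897e+06 N = 6989.7 kN

6989.7 kN


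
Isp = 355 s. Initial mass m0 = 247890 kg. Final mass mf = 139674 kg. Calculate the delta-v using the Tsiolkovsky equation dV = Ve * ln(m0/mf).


Ve = 355 * 9.81 = 3482.55 m/s
dV = 3482.55 * ln(247890/139674) = 1998 m/s

1998 m/s


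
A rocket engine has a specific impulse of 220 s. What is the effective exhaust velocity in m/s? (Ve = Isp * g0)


Ve = Isp * g0 = 220 * 9.81 = 2158.2 m/s

2158.2 m/s


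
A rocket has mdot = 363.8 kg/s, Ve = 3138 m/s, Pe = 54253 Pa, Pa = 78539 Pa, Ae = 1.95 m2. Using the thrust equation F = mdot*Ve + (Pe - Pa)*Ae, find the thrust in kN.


F = 363.8 * 3138 + (54253 - 78539) * 1.95 = 1.0942e+06 N = 1094.2 kN

1094.2 kN


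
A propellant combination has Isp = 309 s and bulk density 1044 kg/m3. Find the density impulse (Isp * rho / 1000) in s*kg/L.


rho*Isp = 309 * 1044 / 1000 = 323 s*kg/L

323 s*kg/L


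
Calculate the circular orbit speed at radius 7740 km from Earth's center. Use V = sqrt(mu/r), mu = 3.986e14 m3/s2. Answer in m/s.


V = sqrt(3.986e14 / 7740000) = 7176 m/s

7176 m/s


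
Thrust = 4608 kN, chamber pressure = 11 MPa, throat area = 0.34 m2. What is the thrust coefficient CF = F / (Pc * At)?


CF = 4608000 / (11e6 * 0.34) = 1.23

1.23


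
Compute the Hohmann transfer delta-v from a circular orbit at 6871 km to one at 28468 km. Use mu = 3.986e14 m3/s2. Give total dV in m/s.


V1 = sqrt(mu/r1) = 7616.56 m/s
dV1 = V1*(sqrt(2*r2/(r1+r2)) - 1) = 2051.18 m/s
V2 = sqrt(mu/r2) = 3741.88 m/s
dV2 = V2*(1 - sqrt(2*r1/(r1+r2))) = 1408.49 m/s
Total dV = 3460 m/s

3460 m/s


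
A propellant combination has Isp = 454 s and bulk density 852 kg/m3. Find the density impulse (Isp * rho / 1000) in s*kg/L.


rho*Isp = 454 * 852 / 1000 = 387 s*kg/L

387 s*kg/L


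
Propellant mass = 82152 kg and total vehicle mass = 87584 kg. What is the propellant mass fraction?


PMF = 82152 / 87584 = 0.938

0.938


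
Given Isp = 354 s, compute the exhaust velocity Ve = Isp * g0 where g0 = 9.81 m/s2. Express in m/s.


Ve = Isp * g0 = 354 * 9.81 = 3472.7 m/s

3472.7 m/s


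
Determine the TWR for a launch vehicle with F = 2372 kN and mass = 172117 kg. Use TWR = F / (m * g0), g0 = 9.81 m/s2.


TWR = 2372000 / (172117 * 9.81) = 1.4

1.4


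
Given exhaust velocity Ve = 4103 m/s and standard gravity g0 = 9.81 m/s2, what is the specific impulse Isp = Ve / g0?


Isp = Ve / g0 = 4103 / 9.81 = 418.2 s

418.2 s


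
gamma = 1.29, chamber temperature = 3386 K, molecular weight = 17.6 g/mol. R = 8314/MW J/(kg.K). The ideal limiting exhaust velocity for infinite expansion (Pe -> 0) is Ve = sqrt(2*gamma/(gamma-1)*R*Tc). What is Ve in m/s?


R = 8314 / 17.6 = 472.39 J/(kg.K)
Ve = sqrt(2 * 1.29 / (1.29 - 1) * 472.39 * 3386) = 3772 m/s

3772 m/s


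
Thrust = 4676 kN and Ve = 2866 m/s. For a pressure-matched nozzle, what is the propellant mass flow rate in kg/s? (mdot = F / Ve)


mdot = F / Ve = 4676000 / 2866 = 1631.5 kg/s

1631.5 kg/s


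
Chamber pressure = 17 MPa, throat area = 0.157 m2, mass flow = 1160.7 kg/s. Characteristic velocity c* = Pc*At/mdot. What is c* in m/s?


c* = 17e6 * 0.157 / 1160.7 = 2299 m/s

2299 m/s


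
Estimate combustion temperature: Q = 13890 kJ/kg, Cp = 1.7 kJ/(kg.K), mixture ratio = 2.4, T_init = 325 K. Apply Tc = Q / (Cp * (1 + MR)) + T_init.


Tc = 13890 / (1.7 * (1 + 2.4)) + 325 = 2728 K

2728 K


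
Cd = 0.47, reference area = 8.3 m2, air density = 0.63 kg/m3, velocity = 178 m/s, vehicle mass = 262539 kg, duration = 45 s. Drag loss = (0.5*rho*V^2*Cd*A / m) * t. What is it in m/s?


D = 0.5 * 0.63 * 178^2 * 0.47 * 8.3 = 38933.77 N
a = 38933.77 / 262539 = 0.1483 m/s2
dV = 0.1483 * 45 = 6.7 m/s

6.7 m/s


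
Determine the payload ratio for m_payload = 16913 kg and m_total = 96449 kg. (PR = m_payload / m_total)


PR = 16913 / 96449 = 0.1754

0.1754


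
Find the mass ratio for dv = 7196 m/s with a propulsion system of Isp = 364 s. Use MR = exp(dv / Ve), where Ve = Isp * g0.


Ve = 364 * 9.81 = 3570.84 m/s
MR = exp(7196 / 3570.84) = 7.502

7.502


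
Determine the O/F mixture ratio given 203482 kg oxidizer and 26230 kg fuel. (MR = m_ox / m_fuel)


MR = 203482 / 26230 = 7.76

7.76


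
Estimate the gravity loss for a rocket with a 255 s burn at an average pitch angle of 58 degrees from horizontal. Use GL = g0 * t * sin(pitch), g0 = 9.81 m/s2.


GL = 9.81 * 255 * sin(58 deg) = 2121 m/s

2121 m/s


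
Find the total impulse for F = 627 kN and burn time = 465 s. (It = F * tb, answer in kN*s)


It = 627 * 465 = 291555 kN*s

291555 kN*s


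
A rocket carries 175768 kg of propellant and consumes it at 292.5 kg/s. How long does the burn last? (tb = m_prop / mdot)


tb = 175768 / 292.5 = 600.9 s

600.9 s


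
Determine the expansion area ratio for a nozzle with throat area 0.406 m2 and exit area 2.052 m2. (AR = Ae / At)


AR = 2.052 / 0.406 = 5.1

5.1


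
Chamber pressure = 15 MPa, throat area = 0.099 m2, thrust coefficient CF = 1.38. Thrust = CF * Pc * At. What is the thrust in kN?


F = 1.38 * 15e6 * 0.099 = 2.0493e+06 N = 2049.3 kN

2049.3 kN


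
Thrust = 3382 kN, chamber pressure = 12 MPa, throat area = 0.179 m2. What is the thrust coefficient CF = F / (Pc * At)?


CF = 3382000 / (12e6 * 0.179) = 1.57

1.57


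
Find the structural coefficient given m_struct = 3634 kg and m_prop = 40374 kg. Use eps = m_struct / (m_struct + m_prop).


eps = 3634 / (3634 + 40374) = 0.0826

0.0826


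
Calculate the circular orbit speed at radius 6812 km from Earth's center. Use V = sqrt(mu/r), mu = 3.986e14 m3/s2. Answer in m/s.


V = sqrt(3.986e14 / 6812000) = 7649 m/s

7649 m/s


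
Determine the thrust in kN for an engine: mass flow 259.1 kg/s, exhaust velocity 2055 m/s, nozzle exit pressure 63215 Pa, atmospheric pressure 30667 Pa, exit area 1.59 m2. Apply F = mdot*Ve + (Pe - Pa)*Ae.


F = 259.1 * 2055 + (63215 - 30667) * 1.59 = 584202.0 N = 584.2 kN

584.2 kN


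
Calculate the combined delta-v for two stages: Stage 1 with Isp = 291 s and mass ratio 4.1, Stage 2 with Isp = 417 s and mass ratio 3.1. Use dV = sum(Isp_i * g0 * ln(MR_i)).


dV1 = 291 * 9.81 * ln(4.1) = 4028.0 m/s
dV2 = 417 * 9.81 * ln(3.1) = 4628.3 m/s
Total dV = 4028.0 + 4628.3 = 8656.3 m/s ~ 8656 m/s

8656 m/s


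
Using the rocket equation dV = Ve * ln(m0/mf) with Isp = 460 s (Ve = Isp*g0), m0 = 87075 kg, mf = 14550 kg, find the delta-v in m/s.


Ve = 460 * 9.81 = 4512.6 m/s
dV = 4512.6 * ln(87075/14550) = 8074 m/s

8074 m/s


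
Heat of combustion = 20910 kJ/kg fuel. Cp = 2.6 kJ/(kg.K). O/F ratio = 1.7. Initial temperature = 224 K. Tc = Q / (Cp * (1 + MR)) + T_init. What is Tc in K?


Tc = 20910 / (2.6 * (1 + 1.7)) + 224 = 3203 K

3203 K


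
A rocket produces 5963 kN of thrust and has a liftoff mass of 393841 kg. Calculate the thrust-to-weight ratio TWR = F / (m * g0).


TWR = 5963000 / (393841 * 9.81) = 1.54

1.54


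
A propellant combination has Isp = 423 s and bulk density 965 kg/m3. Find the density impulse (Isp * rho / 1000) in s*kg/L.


rho*Isp = 423 * 965 / 1000 = 408 s*kg/L

408 s*kg/L


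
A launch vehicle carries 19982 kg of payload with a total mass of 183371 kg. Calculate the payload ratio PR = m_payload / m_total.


PR = 19982 / 183371 = 0.109

0.109


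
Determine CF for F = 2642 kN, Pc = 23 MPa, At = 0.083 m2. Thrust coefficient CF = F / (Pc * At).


CF = 2642000 / (23e6 * 0.083) = 1.38

1.38


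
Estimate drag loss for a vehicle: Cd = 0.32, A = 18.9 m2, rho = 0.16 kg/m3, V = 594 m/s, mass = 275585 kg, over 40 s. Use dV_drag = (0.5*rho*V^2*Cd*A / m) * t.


D = 0.5 * 0.16 * 594^2 * 0.32 * 18.9 = 170716.17 N
a = 170716.17 / 275585 = 0.6195 m/s2
dV = 0.6195 * 40 = 24.8 m/s

24.8 m/s


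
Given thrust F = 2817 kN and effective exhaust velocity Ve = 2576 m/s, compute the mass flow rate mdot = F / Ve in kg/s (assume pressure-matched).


mdot = F / Ve = 2817000 / 2576 = 1093.6 kg/s

1093.6 kg/s


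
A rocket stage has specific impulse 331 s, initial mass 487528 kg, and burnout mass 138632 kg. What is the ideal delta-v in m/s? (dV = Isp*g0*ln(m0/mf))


Ve = 331 * 9.81 = 3247.11 m/s
dV = 3247.11 * ln(487528/138632) = 4083 m/s

4083 m/s


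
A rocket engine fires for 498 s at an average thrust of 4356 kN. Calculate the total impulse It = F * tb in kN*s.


It = 4356 * 498 = 2169288 kN*s

2169288 kN*s


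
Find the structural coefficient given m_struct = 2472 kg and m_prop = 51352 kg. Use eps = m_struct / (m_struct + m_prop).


eps = 2472 / (2472 + 51352) = 0.0459

0.0459


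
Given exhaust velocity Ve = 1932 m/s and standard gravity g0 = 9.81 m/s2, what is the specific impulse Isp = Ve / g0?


Isp = Ve / g0 = 1932 / 9.81 = 196.9 s

196.9 s


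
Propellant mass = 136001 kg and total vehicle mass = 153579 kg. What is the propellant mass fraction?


PMF = 136001 / 153579 = 0.886

0.886


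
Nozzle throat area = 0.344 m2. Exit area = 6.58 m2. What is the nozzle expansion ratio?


AR = 6.58 / 0.344 = 19.1

19.1


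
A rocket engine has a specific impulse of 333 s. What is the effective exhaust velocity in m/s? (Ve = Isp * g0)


Ve = Isp * g0 = 333 * 9.81 = 3266.7 m/s

3266.7 m/s


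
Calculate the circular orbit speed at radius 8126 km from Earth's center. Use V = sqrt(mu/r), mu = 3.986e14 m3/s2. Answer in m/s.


V = sqrt(3.986e14 / 8126000) = 7004 m/s

7004 m/s


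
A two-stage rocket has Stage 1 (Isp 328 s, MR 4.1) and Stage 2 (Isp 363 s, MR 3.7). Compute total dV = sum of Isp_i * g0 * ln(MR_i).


dV1 = 328 * 9.81 * ln(4.1) = 4540.1 m/s
dV2 = 363 * 9.81 * ln(3.7) = 4659.0 m/s
Total dV = 4540.1 + 4659.0 = 9199.1 m/s ~ 9199 m/s

9199 m/s
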